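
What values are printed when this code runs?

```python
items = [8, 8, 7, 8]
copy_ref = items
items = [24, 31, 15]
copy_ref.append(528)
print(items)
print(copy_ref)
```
[24, 31, 15]
[8, 8, 7, 8, 528]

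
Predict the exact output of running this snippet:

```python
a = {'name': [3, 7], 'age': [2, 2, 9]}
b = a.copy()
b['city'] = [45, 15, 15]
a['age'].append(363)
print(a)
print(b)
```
{'name': [3, 7], 'age': [2, 2, 9, 363]}
{'name': [3, 7], 'age': [2, 2, 9, 363], 'city': [45, 15, 15]}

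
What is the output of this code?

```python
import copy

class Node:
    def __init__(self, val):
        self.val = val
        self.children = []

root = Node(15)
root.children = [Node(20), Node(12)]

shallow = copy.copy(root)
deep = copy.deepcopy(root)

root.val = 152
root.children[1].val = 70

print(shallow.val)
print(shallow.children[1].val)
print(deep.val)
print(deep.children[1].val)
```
15
70
15
12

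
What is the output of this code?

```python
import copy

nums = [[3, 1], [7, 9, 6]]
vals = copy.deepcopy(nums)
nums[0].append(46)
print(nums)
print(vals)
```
[[3, 1, 46], [7, 9, 6]]
[[3, 1], [7, 9, 6]]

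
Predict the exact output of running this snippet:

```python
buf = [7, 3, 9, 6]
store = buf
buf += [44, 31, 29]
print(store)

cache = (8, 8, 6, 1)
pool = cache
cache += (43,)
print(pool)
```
[7, 3, 9, 6, 44, 31, 29]
(8, 8, 6, 1)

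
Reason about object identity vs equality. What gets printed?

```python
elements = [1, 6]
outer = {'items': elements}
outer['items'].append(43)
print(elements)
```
[1, 6, 43]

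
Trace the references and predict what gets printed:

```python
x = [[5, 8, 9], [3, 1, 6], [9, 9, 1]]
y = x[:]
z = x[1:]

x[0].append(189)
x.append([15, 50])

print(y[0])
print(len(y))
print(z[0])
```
[5, 8, 9, 189]
3
[3, 1, 6]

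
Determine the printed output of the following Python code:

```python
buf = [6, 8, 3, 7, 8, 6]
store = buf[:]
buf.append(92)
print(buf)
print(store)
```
[6, 8, 3, 7, 8, 6, 92]
[6, 8, 3, 7, 8, 6]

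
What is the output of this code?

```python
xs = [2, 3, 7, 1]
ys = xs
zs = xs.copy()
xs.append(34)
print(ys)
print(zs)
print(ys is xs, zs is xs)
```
[2, 3, 7, 1, 34]
[2, 3, 7, 1]
True False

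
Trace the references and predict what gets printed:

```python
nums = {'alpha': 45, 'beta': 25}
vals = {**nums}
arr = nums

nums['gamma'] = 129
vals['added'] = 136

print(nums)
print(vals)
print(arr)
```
{'alpha': 45, 'beta': 25, 'gamma': 129}
{'alpha': 45, 'beta': 25, 'added': 136}
{'alpha': 45, 'beta': 25, 'gamma': 129}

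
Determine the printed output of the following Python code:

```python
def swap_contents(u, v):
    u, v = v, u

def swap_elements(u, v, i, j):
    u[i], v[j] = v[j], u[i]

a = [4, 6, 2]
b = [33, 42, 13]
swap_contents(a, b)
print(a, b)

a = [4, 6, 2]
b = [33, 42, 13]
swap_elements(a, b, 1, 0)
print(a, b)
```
[4, 6, 2] [33, 42, 13]
[4, 33, 2] [6, 42, 13]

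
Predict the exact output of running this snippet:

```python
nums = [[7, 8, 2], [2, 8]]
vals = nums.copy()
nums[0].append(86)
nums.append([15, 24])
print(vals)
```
[[7, 8, 2, 86], [2, 8]]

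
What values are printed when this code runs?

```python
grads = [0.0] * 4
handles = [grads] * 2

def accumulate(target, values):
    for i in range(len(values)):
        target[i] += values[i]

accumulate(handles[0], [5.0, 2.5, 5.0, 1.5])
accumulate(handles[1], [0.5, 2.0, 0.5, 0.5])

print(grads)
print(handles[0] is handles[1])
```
[5.5, 4.5, 5.5, 2.0]
True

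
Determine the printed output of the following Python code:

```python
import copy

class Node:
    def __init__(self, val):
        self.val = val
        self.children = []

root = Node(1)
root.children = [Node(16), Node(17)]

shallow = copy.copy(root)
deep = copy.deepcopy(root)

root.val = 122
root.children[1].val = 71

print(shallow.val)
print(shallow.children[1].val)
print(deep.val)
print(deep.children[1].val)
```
1
71
1
17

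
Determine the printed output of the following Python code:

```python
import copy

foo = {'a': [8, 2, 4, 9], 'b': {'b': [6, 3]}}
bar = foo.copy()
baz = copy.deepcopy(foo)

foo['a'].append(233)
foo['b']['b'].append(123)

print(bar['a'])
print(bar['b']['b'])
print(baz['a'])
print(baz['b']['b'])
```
[8, 2, 4, 9, 233]
[6, 3, 123]
[8, 2, 4, 9]
[6, 3]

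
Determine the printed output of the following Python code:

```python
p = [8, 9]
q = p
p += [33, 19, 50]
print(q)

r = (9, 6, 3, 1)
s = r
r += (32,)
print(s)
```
[8, 9, 33, 19, 50]
(9, 6, 3, 1)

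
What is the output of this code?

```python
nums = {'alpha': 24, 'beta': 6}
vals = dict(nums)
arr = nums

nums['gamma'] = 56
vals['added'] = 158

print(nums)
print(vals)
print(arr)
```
{'alpha': 24, 'beta': 6, 'gamma': 56}
{'alpha': 24, 'beta': 6, 'added': 158}
{'alpha': 24, 'beta': 6, 'gamma': 56}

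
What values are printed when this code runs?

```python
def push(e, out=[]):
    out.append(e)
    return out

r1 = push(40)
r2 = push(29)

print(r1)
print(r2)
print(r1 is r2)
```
[40, 29]
[40, 29]
True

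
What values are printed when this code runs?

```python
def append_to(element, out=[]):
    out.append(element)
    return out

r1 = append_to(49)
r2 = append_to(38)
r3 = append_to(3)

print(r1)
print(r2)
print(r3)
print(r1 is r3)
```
[49, 38, 3]
[49, 38, 3]
[49, 38, 3]
True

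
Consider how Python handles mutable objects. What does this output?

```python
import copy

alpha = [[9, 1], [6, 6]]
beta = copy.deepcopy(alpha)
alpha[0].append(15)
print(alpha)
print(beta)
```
[[9, 1, 15], [6, 6]]
[[9, 1], [6, 6]]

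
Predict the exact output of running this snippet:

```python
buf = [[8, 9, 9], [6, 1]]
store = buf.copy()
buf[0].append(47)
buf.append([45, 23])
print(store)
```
[[8, 9, 9, 47], [6, 1]]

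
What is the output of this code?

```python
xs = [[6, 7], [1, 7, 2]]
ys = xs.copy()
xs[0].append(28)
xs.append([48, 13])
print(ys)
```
[[6, 7, 28], [1, 7, 2]]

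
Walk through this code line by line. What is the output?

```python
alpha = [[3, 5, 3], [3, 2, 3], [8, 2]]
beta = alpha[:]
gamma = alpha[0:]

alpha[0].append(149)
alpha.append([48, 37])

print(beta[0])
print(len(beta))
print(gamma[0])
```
[3, 5, 3, 149]
3
[3, 5, 3, 149]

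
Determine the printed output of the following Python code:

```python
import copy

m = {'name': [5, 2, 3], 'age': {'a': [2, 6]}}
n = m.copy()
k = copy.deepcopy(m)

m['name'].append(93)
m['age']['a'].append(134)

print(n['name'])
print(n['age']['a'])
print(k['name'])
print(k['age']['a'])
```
[5, 2, 3, 93]
[2, 6, 134]
[5, 2, 3]
[2, 6]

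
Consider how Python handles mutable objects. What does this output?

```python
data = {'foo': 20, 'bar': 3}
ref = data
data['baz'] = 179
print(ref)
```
{'foo': 20, 'bar': 3, 'baz': 179}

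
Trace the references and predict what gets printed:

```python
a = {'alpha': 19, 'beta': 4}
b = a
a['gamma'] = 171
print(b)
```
{'alpha': 19, 'beta': 4, 'gamma': 171}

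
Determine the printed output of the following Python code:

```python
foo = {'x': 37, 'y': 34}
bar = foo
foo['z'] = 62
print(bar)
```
{'x': 37, 'y': 34, 'z': 62}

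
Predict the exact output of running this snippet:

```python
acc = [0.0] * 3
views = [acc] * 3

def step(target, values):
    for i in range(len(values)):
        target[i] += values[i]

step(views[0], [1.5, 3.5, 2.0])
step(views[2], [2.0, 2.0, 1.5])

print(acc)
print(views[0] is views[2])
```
[3.5, 5.5, 3.5]
True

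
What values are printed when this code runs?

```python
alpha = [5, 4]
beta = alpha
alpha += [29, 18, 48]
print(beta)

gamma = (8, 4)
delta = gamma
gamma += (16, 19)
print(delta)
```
[5, 4, 29, 18, 48]
(8, 4)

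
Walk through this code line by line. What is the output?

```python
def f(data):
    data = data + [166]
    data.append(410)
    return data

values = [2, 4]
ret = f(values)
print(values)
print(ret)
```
[2, 4]
[2, 4, 166, 410]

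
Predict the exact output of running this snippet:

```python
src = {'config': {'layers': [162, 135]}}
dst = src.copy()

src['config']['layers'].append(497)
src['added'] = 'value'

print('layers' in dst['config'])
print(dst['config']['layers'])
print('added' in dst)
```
True
[162, 135, 497]
False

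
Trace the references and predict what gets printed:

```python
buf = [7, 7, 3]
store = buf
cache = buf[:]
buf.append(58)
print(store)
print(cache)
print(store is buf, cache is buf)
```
[7, 7, 3, 58]
[7, 7, 3]
True False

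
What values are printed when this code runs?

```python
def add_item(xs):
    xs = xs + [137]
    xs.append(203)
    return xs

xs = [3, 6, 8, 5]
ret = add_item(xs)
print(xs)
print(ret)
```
[3, 6, 8, 5]
[3, 6, 8, 5, 137, 203]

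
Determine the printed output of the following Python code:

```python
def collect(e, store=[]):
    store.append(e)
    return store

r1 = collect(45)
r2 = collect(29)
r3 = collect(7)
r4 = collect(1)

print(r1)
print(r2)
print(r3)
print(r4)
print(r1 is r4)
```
[45, 29, 7, 1]
[45, 29, 7, 1]
[45, 29, 7, 1]
[45, 29, 7, 1]
True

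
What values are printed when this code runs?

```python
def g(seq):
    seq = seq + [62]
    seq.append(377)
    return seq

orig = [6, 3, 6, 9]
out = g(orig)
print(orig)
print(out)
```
[6, 3, 6, 9]
[6, 3, 6, 9, 62, 377]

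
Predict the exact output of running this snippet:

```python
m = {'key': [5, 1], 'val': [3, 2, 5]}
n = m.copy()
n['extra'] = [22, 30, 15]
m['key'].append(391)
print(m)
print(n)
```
{'key': [5, 1, 391], 'val': [3, 2, 5]}
{'key': [5, 1, 391], 'val': [3, 2, 5], 'extra': [22, 30, 15]}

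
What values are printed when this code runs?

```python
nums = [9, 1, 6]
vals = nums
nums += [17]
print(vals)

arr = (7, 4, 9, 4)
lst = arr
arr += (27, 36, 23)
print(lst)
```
[9, 1, 6, 17]
(7, 4, 9, 4)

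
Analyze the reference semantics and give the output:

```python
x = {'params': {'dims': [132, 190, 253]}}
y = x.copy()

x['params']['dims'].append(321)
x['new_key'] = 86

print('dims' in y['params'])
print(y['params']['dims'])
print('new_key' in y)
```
True
[132, 190, 253, 321]
False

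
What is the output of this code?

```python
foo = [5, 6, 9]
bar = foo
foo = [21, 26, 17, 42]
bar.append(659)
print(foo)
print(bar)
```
[21, 26, 17, 42]
[5, 6, 9, 659]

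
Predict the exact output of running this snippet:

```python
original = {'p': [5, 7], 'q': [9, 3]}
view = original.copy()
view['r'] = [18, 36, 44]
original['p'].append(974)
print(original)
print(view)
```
{'p': [5, 7, 974], 'q': [9, 3]}
{'p': [5, 7, 974], 'q': [9, 3], 'r': [18, 36, 44]}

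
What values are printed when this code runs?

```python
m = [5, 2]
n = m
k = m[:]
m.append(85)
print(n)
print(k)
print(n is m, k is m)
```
[5, 2, 85]
[5, 2]
True False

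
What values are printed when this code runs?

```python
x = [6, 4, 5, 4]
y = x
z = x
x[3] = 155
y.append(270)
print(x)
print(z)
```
[6, 4, 5, 155, 270]
[6, 4, 5, 155, 270]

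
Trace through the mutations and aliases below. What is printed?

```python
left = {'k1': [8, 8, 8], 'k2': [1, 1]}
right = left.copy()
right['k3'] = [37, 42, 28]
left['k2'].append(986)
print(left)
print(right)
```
{'k1': [8, 8, 8], 'k2': [1, 1, 986]}
{'k1': [8, 8, 8], 'k2': [1, 1, 986], 'k3': [37, 42, 28]}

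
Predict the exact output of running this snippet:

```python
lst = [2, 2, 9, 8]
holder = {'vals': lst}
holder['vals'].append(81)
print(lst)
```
[2, 2, 9, 8, 81]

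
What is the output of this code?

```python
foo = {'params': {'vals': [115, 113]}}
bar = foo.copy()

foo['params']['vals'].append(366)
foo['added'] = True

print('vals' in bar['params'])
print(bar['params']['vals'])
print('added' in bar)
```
True
[115, 113, 366]
False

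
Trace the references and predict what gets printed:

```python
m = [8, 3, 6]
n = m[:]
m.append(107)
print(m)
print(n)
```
[8, 3, 6, 107]
[8, 3, 6]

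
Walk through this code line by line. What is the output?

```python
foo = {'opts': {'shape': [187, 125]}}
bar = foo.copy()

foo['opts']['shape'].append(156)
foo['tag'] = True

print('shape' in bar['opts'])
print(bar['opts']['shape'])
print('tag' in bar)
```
True
[187, 125, 156]
False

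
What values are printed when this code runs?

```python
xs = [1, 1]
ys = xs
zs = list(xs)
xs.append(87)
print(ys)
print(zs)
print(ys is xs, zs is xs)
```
[1, 1, 87]
[1, 1]
True False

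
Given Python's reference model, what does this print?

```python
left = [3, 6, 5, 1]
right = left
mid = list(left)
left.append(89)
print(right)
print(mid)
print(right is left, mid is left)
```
[3, 6, 5, 1, 89]
[3, 6, 5, 1]
True False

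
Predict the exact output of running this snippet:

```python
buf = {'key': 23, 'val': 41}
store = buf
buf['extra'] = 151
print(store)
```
{'key': 23, 'val': 41, 'extra': 151}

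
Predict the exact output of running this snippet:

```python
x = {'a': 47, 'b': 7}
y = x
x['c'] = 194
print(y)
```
{'a': 47, 'b': 7, 'c': 194}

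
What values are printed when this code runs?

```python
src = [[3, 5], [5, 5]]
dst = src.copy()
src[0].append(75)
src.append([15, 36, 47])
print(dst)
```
[[3, 5, 75], [5, 5]]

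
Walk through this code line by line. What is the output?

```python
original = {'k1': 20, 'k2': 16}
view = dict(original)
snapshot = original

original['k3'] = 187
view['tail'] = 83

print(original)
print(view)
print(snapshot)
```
{'k1': 20, 'k2': 16, 'k3': 187}
{'k1': 20, 'k2': 16, 'tail': 83}
{'k1': 20, 'k2': 16, 'k3': 187}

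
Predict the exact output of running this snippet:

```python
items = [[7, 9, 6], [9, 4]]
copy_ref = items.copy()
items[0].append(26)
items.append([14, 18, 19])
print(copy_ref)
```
[[7, 9, 6, 26], [9, 4]]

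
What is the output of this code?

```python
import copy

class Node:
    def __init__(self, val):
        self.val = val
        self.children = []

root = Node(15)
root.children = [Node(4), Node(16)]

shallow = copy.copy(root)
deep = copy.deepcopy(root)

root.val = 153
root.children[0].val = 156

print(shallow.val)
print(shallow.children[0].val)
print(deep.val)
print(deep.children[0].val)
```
15
156
15
4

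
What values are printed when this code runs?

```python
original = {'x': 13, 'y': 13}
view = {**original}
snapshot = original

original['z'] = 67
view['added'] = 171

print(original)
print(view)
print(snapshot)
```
{'x': 13, 'y': 13, 'z': 67}
{'x': 13, 'y': 13, 'added': 171}
{'x': 13, 'y': 13, 'z': 67}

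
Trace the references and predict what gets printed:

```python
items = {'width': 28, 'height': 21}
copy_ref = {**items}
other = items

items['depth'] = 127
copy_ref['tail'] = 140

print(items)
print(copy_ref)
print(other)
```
{'width': 28, 'height': 21, 'depth': 127}
{'width': 28, 'height': 21, 'tail': 140}
{'width': 28, 'height': 21, 'depth': 127}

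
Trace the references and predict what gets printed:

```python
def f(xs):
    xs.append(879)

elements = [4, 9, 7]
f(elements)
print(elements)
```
[4, 9, 7, 879]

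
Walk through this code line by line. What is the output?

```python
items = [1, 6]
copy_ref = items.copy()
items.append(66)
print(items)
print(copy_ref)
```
[1, 6, 66]
[1, 6]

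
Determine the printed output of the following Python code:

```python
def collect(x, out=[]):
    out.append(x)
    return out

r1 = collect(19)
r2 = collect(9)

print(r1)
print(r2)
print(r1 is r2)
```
[19, 9]
[19, 9]
True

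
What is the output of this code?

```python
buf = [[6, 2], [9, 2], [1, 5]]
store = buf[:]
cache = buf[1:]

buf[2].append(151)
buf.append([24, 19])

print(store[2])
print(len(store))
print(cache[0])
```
[1, 5, 151]
3
[9, 2]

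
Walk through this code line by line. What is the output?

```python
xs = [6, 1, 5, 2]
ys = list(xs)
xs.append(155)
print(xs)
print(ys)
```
[6, 1, 5, 2, 155]
[6, 1, 5, 2]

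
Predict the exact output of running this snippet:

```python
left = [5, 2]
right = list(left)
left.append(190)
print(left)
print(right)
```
[5, 2, 190]
[5, 2]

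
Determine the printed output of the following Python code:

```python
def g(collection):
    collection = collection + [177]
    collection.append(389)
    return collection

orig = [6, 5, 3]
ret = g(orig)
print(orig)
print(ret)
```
[6, 5, 3]
[6, 5, 3, 177, 389]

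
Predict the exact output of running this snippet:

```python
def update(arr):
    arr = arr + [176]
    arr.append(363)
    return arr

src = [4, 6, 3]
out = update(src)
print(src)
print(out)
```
[4, 6, 3]
[4, 6, 3, 176, 363]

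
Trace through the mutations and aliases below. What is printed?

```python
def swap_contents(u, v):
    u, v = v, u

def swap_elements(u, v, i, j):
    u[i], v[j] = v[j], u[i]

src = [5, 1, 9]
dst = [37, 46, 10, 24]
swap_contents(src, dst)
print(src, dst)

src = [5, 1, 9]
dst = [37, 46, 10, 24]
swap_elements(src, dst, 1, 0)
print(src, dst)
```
[5, 1, 9] [37, 46, 10, 24]
[5, 37, 9] [1, 46, 10, 24]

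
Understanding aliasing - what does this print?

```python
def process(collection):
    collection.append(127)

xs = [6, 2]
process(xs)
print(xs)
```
[6, 2, 127]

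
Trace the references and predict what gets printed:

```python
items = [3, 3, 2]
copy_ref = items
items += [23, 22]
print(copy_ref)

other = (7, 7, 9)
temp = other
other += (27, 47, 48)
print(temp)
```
[3, 3, 2, 23, 22]
(7, 7, 9)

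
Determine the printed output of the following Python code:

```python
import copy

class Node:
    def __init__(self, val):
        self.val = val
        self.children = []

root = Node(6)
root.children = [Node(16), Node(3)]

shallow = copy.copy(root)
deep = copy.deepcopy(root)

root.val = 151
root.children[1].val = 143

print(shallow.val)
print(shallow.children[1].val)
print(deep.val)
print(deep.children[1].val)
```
6
143
6
3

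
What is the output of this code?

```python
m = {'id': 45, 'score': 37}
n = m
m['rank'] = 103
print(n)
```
{'id': 45, 'score': 37, 'rank': 103}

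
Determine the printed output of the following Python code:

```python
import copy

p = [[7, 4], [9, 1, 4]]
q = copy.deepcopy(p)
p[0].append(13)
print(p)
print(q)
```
[[7, 4, 13], [9, 1, 4]]
[[7, 4], [9, 1, 4]]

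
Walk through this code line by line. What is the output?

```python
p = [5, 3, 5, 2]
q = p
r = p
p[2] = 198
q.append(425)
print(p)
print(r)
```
[5, 3, 198, 2, 425]
[5, 3, 198, 2, 425]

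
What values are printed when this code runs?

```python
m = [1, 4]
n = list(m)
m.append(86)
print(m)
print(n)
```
[1, 4, 86]
[1, 4]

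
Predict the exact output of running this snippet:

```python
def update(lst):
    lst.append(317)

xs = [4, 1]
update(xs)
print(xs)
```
[4, 1, 317]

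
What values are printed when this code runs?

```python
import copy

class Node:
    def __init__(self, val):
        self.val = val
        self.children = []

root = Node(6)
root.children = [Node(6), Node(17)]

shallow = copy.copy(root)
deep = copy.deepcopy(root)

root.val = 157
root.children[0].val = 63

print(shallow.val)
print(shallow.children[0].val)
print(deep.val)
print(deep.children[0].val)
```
6
63
6
6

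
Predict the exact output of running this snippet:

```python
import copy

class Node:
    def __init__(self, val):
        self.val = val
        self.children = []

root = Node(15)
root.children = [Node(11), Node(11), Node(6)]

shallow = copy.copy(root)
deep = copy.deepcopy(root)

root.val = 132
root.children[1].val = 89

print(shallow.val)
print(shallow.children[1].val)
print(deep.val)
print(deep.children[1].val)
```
15
89
15
11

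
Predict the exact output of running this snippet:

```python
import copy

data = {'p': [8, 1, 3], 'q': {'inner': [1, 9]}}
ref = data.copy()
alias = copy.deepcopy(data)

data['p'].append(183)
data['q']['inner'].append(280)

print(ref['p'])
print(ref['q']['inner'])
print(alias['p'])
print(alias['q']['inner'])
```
[8, 1, 3, 183]
[1, 9, 280]
[8, 1, 3]
[1, 9]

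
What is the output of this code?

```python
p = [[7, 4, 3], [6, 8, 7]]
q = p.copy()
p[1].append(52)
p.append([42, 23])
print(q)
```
[[7, 4, 3], [6, 8, 7, 52]]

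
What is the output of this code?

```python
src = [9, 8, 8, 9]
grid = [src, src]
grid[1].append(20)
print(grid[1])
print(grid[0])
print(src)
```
[9, 8, 8, 9, 20]
[9, 8, 8, 9, 20]
[9, 8, 8, 9, 20]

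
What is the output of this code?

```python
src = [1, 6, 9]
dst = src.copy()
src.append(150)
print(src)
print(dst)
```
[1, 6, 9, 150]
[1, 6, 9]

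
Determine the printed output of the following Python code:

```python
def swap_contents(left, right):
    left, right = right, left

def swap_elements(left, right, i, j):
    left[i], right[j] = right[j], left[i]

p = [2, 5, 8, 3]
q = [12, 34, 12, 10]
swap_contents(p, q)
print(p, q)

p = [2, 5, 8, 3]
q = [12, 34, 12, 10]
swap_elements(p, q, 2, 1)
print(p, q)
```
[2, 5, 8, 3] [12, 34, 12, 10]
[2, 5, 34, 3] [12, 8, 12, 10]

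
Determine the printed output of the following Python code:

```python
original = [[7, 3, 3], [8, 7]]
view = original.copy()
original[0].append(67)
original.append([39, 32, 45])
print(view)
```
[[7, 3, 3, 67], [8, 7]]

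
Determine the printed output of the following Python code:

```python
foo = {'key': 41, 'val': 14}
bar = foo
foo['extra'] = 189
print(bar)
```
{'key': 41, 'val': 14, 'extra': 189}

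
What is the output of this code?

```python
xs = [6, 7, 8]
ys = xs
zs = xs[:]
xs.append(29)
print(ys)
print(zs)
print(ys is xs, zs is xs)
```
[6, 7, 8, 29]
[6, 7, 8]
True False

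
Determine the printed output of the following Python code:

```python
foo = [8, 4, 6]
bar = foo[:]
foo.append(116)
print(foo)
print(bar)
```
[8, 4, 6, 116]
[8, 4, 6]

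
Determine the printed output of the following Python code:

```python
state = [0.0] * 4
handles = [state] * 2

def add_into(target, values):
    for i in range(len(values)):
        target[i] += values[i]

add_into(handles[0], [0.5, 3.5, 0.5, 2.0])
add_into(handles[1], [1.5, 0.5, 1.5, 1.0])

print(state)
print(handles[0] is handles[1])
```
[2.0, 4.0, 2.0, 3.0]
True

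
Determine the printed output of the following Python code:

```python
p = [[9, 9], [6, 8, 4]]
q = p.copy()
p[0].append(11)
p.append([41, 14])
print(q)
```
[[9, 9, 11], [6, 8, 4]]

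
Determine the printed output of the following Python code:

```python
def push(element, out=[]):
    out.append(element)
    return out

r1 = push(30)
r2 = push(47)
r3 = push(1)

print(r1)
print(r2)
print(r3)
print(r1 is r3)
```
[30, 47, 1]
[30, 47, 1]
[30, 47, 1]
True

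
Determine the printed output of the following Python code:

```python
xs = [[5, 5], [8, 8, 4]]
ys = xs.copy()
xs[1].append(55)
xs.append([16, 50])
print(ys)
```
[[5, 5], [8, 8, 4, 55]]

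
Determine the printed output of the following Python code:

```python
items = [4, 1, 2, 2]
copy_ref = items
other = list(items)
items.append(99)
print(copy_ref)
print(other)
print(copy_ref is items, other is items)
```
[4, 1, 2, 2, 99]
[4, 1, 2, 2]
True False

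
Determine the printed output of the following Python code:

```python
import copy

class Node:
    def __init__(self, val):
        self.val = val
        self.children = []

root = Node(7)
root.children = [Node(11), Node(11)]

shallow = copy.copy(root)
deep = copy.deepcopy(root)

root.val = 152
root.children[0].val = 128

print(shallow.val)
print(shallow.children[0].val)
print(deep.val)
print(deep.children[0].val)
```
7
128
7
11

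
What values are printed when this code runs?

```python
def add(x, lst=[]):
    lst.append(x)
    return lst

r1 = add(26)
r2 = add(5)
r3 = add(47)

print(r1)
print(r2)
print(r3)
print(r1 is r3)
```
[26, 5, 47]
[26, 5, 47]
[26, 5, 47]
True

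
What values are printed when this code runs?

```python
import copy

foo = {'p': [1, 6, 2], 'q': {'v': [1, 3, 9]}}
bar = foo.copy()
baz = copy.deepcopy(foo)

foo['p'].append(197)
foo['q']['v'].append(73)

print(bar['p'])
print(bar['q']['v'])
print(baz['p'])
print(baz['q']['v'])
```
[1, 6, 2, 197]
[1, 3, 9, 73]
[1, 6, 2]
[1, 3, 9]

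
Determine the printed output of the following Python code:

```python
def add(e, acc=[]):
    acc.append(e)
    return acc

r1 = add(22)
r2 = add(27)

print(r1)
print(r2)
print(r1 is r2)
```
[22, 27]
[22, 27]
True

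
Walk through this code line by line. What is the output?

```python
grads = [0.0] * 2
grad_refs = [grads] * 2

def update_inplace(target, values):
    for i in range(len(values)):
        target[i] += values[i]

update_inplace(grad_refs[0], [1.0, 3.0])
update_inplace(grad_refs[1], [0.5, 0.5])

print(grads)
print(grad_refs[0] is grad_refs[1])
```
[1.5, 3.5]
True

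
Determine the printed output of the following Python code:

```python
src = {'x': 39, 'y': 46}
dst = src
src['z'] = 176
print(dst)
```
{'x': 39, 'y': 46, 'z': 176}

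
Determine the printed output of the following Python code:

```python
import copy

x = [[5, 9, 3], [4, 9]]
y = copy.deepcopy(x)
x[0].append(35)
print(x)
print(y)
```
[[5, 9, 3, 35], [4, 9]]
[[5, 9, 3], [4, 9]]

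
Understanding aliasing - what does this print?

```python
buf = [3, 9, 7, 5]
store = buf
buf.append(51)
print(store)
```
[3, 9, 7, 5, 51]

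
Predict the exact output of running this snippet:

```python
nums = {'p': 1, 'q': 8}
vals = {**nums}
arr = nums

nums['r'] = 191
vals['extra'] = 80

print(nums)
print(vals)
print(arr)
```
{'p': 1, 'q': 8, 'r': 191}
{'p': 1, 'q': 8, 'extra': 80}
{'p': 1, 'q': 8, 'r': 191}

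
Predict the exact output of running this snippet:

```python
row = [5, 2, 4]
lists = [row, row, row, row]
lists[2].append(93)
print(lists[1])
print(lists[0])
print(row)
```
[5, 2, 4, 93]
[5, 2, 4, 93]
[5, 2, 4, 93]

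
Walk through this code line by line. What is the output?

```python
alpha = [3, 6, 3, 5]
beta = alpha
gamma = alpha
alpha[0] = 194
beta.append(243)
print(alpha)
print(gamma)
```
[194, 6, 3, 5, 243]
[194, 6, 3, 5, 243]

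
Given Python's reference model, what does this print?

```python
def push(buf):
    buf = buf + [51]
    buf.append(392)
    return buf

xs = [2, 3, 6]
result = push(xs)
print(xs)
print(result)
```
[2, 3, 6]
[2, 3, 6, 51, 392]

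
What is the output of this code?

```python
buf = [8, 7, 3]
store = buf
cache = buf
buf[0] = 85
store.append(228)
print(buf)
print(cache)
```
[85, 7, 3, 228]
[85, 7, 3, 228]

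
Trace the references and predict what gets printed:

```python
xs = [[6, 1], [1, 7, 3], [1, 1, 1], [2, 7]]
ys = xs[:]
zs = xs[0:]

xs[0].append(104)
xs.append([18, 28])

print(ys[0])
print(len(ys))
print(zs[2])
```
[6, 1, 104]
4
[1, 1, 1]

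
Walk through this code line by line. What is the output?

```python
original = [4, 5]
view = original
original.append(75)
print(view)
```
[4, 5, 75]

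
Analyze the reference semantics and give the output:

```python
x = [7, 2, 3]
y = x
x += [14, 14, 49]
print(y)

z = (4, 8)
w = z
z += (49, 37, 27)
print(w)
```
[7, 2, 3, 14, 14, 49]
(4, 8)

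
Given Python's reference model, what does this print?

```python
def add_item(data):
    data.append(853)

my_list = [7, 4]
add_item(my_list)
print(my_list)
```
[7, 4, 853]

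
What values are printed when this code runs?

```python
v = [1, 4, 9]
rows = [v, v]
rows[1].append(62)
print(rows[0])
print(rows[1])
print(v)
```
[1, 4, 9, 62]
[1, 4, 9, 62]
[1, 4, 9, 62]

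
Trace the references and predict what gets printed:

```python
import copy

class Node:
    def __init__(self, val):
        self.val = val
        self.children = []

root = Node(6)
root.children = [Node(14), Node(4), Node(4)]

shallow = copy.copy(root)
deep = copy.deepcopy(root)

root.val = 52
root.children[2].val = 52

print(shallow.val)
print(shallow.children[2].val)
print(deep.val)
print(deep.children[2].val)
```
6
52
6
4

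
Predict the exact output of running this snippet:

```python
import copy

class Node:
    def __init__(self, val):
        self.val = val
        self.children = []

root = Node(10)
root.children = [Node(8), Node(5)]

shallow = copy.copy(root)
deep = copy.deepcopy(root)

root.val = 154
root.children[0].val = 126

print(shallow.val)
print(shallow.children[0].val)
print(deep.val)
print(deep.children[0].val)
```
10
126
10
8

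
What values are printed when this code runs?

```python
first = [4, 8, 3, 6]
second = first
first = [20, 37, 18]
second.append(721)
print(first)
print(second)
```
[20, 37, 18]
[4, 8, 3, 6, 721]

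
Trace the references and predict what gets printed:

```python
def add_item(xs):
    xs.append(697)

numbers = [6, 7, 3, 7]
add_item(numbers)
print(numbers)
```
[6, 7, 3, 7, 697]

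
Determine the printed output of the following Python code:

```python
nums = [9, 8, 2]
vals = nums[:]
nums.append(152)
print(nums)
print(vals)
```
[9, 8, 2, 152]
[9, 8, 2]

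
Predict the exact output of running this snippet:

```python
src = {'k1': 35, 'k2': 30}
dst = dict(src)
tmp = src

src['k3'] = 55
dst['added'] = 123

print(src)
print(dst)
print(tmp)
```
{'k1': 35, 'k2': 30, 'k3': 55}
{'k1': 35, 'k2': 30, 'added': 123}
{'k1': 35, 'k2': 30, 'k3': 55}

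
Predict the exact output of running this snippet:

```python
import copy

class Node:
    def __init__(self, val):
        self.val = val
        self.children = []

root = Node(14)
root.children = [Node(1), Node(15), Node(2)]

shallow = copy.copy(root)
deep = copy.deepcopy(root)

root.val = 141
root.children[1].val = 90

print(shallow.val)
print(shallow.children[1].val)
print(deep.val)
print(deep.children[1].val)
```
14
90
14
15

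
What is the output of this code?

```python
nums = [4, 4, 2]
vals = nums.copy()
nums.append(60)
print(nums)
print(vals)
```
[4, 4, 2, 60]
[4, 4, 2]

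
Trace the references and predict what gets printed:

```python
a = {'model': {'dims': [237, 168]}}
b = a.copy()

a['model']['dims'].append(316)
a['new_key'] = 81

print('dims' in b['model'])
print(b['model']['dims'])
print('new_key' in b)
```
True
[237, 168, 316]
False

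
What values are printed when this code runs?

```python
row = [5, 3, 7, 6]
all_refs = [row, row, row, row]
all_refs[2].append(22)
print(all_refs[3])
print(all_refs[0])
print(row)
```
[5, 3, 7, 6, 22]
[5, 3, 7, 6, 22]
[5, 3, 7, 6, 22]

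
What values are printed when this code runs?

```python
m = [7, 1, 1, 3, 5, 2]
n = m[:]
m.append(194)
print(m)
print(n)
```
[7, 1, 1, 3, 5, 2, 194]
[7, 1, 1, 3, 5, 2]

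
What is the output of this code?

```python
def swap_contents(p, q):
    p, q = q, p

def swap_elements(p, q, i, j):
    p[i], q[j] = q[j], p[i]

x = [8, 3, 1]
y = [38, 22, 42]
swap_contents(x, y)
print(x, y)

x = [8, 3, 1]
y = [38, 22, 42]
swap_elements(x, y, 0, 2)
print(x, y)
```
[8, 3, 1] [38, 22, 42]
[42, 3, 1] [38, 22, 8]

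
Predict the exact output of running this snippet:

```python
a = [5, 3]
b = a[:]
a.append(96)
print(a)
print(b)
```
[5, 3, 96]
[5, 3]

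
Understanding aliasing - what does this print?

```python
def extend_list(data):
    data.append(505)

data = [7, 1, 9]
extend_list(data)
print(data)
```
[7, 1, 9, 505]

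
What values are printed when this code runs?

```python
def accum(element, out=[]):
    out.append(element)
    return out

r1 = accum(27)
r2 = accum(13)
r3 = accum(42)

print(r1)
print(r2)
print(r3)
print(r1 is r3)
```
[27, 13, 42]
[27, 13, 42]
[27, 13, 42]
True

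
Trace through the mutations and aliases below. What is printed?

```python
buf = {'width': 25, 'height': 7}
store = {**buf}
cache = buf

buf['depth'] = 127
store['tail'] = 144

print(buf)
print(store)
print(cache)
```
{'width': 25, 'height': 7, 'depth': 127}
{'width': 25, 'height': 7, 'tail': 144}
{'width': 25, 'height': 7, 'depth': 127}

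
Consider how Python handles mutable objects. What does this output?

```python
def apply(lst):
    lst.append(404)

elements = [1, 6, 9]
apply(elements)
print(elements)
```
[1, 6, 9, 404]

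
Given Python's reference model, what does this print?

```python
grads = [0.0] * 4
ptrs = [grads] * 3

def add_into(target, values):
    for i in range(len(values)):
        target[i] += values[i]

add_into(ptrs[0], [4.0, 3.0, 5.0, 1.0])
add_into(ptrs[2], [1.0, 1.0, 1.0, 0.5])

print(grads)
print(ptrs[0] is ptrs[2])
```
[5.0, 4.0, 6.0, 1.5]
True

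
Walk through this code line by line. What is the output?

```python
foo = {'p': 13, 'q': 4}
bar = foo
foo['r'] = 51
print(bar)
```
{'p': 13, 'q': 4, 'r': 51}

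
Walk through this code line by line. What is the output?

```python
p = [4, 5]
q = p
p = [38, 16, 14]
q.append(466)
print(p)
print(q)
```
[38, 16, 14]
[4, 5, 466]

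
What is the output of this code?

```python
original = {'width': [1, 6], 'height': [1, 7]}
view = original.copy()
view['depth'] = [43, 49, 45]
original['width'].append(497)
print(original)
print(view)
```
{'width': [1, 6, 497], 'height': [1, 7]}
{'width': [1, 6, 497], 'height': [1, 7], 'depth': [43, 49, 45]}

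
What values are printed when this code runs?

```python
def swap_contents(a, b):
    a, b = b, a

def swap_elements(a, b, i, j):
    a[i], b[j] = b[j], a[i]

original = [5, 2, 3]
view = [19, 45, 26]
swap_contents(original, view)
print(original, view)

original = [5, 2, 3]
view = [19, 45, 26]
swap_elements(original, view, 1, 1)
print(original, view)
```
[5, 2, 3] [19, 45, 26]
[5, 45, 3] [19, 2, 26]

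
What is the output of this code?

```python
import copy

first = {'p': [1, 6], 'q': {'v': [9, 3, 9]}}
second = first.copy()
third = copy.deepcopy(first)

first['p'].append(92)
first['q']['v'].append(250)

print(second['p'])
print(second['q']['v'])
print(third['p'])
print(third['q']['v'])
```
[1, 6, 92]
[9, 3, 9, 250]
[1, 6]
[9, 3, 9]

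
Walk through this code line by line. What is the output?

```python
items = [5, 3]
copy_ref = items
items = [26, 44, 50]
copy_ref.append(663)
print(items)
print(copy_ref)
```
[26, 44, 50]
[5, 3, 663]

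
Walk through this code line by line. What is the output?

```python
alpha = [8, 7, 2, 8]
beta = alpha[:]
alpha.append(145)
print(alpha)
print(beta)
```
[8, 7, 2, 8, 145]
[8, 7, 2, 8]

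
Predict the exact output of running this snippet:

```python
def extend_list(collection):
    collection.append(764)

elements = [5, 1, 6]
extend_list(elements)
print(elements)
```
[5, 1, 6, 764]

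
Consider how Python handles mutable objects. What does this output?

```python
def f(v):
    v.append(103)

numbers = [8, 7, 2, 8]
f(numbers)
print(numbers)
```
[8, 7, 2, 8, 103]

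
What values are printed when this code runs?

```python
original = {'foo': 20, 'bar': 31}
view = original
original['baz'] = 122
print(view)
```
{'foo': 20, 'bar': 31, 'baz': 122}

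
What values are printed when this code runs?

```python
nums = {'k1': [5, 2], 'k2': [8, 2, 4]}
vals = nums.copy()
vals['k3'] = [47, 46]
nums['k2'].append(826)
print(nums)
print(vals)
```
{'k1': [5, 2], 'k2': [8, 2, 4, 826]}
{'k1': [5, 2], 'k2': [8, 2, 4, 826], 'k3': [47, 46]}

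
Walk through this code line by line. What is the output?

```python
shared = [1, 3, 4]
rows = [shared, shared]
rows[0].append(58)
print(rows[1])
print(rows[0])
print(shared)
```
[1, 3, 4, 58]
[1, 3, 4, 58]
[1, 3, 4, 58]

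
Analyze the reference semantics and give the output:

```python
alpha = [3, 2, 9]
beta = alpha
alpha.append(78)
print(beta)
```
[3, 2, 9, 78]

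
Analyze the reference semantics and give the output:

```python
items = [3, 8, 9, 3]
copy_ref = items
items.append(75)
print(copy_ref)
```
[3, 8, 9, 3, 75]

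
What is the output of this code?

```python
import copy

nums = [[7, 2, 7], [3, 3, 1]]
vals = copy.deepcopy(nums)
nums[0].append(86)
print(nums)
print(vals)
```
[[7, 2, 7, 86], [3, 3, 1]]
[[7, 2, 7], [3, 3, 1]]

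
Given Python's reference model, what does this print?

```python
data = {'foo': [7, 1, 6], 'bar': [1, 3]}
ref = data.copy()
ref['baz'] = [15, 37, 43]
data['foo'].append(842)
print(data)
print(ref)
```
{'foo': [7, 1, 6, 842], 'bar': [1, 3]}
{'foo': [7, 1, 6, 842], 'bar': [1, 3], 'baz': [15, 37, 43]}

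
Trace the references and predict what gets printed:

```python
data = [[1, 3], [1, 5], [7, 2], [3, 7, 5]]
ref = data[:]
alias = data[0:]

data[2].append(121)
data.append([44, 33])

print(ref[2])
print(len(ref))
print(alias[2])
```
[7, 2, 121]
4
[7, 2, 121]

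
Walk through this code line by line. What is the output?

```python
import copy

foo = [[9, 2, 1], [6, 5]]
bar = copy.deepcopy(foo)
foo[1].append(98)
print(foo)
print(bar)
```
[[9, 2, 1], [6, 5, 98]]
[[9, 2, 1], [6, 5]]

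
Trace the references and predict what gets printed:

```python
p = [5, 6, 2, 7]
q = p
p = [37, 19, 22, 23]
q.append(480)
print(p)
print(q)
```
[37, 19, 22, 23]
[5, 6, 2, 7, 480]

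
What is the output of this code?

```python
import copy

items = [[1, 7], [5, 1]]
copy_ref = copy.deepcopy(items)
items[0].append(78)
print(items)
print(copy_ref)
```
[[1, 7, 78], [5, 1]]
[[1, 7], [5, 1]]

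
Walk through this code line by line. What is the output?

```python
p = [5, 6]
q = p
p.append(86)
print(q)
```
[5, 6, 86]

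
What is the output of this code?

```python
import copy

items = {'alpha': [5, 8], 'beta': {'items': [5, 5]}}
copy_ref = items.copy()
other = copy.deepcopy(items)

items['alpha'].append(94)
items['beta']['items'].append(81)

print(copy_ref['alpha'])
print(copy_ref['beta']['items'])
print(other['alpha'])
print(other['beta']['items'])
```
[5, 8, 94]
[5, 5, 81]
[5, 8]
[5, 5]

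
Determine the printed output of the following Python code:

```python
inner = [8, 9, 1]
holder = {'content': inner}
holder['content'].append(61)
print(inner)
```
[8, 9, 1, 61]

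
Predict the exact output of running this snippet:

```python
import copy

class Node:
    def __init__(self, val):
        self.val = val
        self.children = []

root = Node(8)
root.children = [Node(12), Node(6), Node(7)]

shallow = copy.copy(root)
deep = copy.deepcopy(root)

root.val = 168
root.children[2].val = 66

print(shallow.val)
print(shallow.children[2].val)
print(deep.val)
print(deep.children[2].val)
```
8
66
8
7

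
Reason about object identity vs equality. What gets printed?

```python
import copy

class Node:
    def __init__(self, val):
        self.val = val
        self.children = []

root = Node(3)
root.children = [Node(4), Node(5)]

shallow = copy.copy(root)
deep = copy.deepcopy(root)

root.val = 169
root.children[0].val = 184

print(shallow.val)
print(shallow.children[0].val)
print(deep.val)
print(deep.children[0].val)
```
3
184
3
4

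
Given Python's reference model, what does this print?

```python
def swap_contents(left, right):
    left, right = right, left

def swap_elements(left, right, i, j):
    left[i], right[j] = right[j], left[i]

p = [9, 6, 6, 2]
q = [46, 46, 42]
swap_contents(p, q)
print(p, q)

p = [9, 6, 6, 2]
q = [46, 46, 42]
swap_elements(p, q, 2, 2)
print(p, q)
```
[9, 6, 6, 2] [46, 46, 42]
[9, 6, 42, 2] [46, 46, 6]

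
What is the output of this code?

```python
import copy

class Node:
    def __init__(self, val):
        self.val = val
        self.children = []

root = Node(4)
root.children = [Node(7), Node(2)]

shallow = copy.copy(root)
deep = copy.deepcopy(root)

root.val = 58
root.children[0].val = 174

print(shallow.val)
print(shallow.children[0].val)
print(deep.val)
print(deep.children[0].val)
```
4
174
4
7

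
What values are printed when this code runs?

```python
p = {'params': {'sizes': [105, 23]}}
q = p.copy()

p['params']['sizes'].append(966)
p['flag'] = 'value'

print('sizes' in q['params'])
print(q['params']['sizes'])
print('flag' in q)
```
True
[105, 23, 966]
False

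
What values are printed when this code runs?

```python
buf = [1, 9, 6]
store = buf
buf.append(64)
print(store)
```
[1, 9, 6, 64]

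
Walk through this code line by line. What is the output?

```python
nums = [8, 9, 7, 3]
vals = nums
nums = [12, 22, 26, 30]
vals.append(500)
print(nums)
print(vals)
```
[12, 22, 26, 30]
[8, 9, 7, 3, 500]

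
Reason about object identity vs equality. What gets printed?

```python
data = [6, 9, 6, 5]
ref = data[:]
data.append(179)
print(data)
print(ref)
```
[6, 9, 6, 5, 179]
[6, 9, 6, 5]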